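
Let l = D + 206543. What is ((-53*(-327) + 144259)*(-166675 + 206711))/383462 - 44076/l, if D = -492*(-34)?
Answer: 722208177560464/42807972101 ≈ 16871.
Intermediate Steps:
D = 16728
l = 223271 (l = 16728 + 206543 = 223271)
((-53*(-327) + 144259)*(-166675 + 206711))/383462 - 44076/l = ((-53*(-327) + 144259)*(-166675 + 206711))/383462 - 44076/223271 = ((17331 + 144259)*40036)*(1/383462) - 44076*1/223271 = (161590*40036)*(1/383462) - 44076/223271 = 6469417240*(1/383462) - 44076/223271 = 3234708620/191731 - 44076/223271 = 722208177560464/42807972101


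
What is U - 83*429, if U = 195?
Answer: -35412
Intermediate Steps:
U - 83*429 = 195 - 83*429 = 195 - 35607 = -35412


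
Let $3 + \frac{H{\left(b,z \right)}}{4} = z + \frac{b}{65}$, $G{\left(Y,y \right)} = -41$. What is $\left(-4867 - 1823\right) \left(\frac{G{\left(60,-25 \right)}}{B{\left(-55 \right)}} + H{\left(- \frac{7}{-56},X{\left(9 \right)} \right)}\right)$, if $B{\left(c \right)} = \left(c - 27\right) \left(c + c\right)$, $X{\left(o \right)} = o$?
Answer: $- \frac{45926181}{286} \approx -1.6058 \cdot 10^{5}$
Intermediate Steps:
$H{\left(b,z \right)} = -12 + 4 z + \frac{4 b}{65}$ ($H{\left(b,z \right)} = -12 + 4 \left(z + \frac{b}{65}\right) = -12 + \left(4 z + \frac{4 b}{65}\right) = -12 + 4 z + \frac{4 b}{65}$)
$B{\left(c \right)} = 2 c \left(-27 + c\right)$ ($B{\left(c \right)} = \left(-27 + c\right) 2 c = 2 c \left(-27 + c\right)$)
$\left(-4867 - 1823\right) \left(\frac{G{\left(60,-25 \right)}}{B{\left(-55 \right)}} + H{\left(- \frac{7}{-56},X{\left(9 \right)} \right)}\right) = \left(-4867 - 1823\right) \left(- \frac{41}{2 \left(-55\right) \left(-27 - 55\right)} + \left(-12 + 4 \cdot 9 + \frac{4 \left(- \frac{7}{-56}\right)}{65}\right)\right) = - 6690 \left(- \frac{41}{2 \left(-55\right) \left(-82\right)} + \left(-12 + 36 + \frac{4 \left(\left(-7\right) \left(- \frac{1}{56}\right)\right)}{65}\right)\right) = - 6690 \left(- \frac{41}{9020} + \left(-12 + 36 + \frac{4}{65} \cdot \frac{1}{8}\right)\right) = - 6690 \left(\left(-41\right) \frac{1}{9020} + \left(-12 + 36 + \frac{1}{130}\right)\right) = - 6690 \left(- \frac{1}{220} + \frac{3121}{130}\right) = \left(-6690\right) \frac{68649}{2860} = - \frac{45926181}{286}$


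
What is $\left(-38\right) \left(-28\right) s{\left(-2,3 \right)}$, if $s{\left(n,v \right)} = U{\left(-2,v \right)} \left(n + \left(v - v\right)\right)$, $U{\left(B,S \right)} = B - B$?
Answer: $0$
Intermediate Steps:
$U{\left(B,S \right)} = 0$
$s{\left(n,v \right)} = 0$ ($s{\left(n,v \right)} = 0 \left(n + \left(v - v\right)\right) = 0 \left(n + 0\right) = 0 n = 0$)
$\left(-38\right) \left(-28\right) s{\left(-2,3 \right)} = \left(-38\right) \left(-28\right) 0 = 1064 \cdot 0 = 0$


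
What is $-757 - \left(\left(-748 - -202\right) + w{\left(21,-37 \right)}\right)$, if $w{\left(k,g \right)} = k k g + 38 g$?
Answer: $17512$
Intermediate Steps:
$w{\left(k,g \right)} = 38 g + g k^{2}$ ($w{\left(k,g \right)} = k^{2} g + 38 g = g k^{2} + 38 g = 38 g + g k^{2}$)
$-757 - \left(\left(-748 - -202\right) + w{\left(21,-37 \right)}\right) = -757 - \left(\left(-748 - -202\right) - 37 \left(38 + 21^{2}\right)\right) = -757 - \left(\left(-748 + 202\right) - 37 \left(38 + 441\right)\right) = -757 - \left(-546 - 17723\right) = -757 - -18269 = -757 + 18269 = 17512$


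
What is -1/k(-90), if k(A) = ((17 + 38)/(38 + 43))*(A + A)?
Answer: 9/1100 ≈ 0.0081818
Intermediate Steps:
k(A) = 110*A/81 (k(A) = (55/81)*(2*A) = (55*(1/81))*(2*A) = 55*(2*A)/81 = 110*A/81)
-1/k(-90) = -1/((110/81)*(-90)) = -1/(-1100/9) = -1*(-9/1100) = 9/1100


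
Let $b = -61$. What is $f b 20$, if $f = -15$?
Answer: $18300$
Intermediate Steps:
$f b 20 = \left(-15\right) \left(-61\right) 20 = 915 \cdot 20 = 18300$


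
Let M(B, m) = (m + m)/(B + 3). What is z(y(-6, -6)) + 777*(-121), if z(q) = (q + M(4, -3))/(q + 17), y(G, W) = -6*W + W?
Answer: -30931389/329 ≈ -94016.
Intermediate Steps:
M(B, m) = 2*m/(3 + B) (M(B, m) = (2*m)/(3 + B) = 2*m/(3 + B))
y(G, W) = -5*W
z(q) = (-6/7 + q)/(17 + q) (z(q) = (q + 2*(-3)/(3 + 4))/(q + 17) = (q + 2*(-3)/7)/(17 + q) = (q + 2*(-3)*(⅐))/(17 + q) = (q - 6/7)/(17 + q) = (-6/7 + q)/(17 + q))
z(y(-6, -6)) + 777*(-121) = (-6/7 - 5*(-6))/(17 - 5*(-6)) + 777*(-121) = (-6/7 + 30)/(17 + 30) - 94017 = (204/7)/47 - 94017 = (1/47)*(204/7) - 94017 = 204/329 - 94017 = -30931389/329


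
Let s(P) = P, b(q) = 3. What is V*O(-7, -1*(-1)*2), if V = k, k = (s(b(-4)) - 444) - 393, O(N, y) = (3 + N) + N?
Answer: 9174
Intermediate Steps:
O(N, y) = 3 + 2*N
k = -834 (k = (3 - 444) - 393 = -441 - 393 = -834)
V = -834
V*O(-7, -1*(-1)*2) = -834*(3 + 2*(-7)) = -834*(3 - 14) = -834*(-11) = 9174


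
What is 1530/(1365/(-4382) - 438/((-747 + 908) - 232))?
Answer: 7555820/28927 ≈ 261.20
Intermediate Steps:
1530/(1365/(-4382) - 438/((-747 + 908) - 232)) = 1530/(1365*(-1/4382) - 438/(161 - 232)) = 1530/(-195/626 - 438/(-71)) = 1530/(-195/626 - 438*(-1/71)) = 1530/(-195/626 + 438/71) = 1530/(260343/44446) = 1530*(44446/260343) = 7555820/28927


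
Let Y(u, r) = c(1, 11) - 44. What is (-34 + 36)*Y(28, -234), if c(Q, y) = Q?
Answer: -86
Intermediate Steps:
Y(u, r) = -43 (Y(u, r) = 1 - 44 = -43)
(-34 + 36)*Y(28, -234) = (-34 + 36)*(-43) = 2*(-43) = -86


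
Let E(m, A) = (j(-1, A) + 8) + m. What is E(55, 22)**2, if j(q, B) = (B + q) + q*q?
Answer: 7225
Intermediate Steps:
j(q, B) = B + q + q**2 (j(q, B) = (B + q) + q**2 = B + q + q**2)
E(m, A) = 8 + A + m (E(m, A) = ((A - 1 + (-1)**2) + 8) + m = ((A - 1 + 1) + 8) + m = (A + 8) + m = (8 + A) + m = 8 + A + m)
E(55, 22)**2 = (8 + 22 + 55)**2 = 85**2 = 7225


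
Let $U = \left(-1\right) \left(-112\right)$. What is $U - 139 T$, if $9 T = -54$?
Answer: $946$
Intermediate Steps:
$T = -6$ ($T = \frac{1}{9} \left(-54\right) = -6$)
$U = 112$
$U - 139 T = 112 - -834 = 112 + 834 = 946$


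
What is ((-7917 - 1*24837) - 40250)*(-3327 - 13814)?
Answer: 1251361564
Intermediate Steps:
((-7917 - 1*24837) - 40250)*(-3327 - 13814) = ((-7917 - 24837) - 40250)*(-17141) = (-32754 - 40250)*(-17141) = -73004*(-17141) = 1251361564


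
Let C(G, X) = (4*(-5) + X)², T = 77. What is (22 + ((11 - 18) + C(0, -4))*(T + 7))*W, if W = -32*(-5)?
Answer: 7650880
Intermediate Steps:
C(G, X) = (-20 + X)²
W = 160
(22 + ((11 - 18) + C(0, -4))*(T + 7))*W = (22 + ((11 - 18) + (-20 - 4)²)*(77 + 7))*160 = (22 + (-7 + (-24)²)*84)*160 = (22 + (-7 + 576)*84)*160 = (22 + 569*84)*160 = (22 + 47796)*160 = 47818*160 = 7650880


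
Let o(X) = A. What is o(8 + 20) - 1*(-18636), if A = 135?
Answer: 18771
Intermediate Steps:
o(X) = 135
o(8 + 20) - 1*(-18636) = 135 - 1*(-18636) = 135 + 18636 = 18771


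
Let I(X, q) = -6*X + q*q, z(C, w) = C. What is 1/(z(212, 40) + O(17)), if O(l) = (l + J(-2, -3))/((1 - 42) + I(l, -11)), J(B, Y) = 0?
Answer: 22/4647 ≈ 0.0047342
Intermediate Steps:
I(X, q) = q**2 - 6*X (I(X, q) = -6*X + q**2 = q**2 - 6*X)
O(l) = l/(80 - 6*l) (O(l) = (l + 0)/((1 - 42) + ((-11)**2 - 6*l)) = l/(-41 + (121 - 6*l)) = l/(80 - 6*l))
1/(z(212, 40) + O(17)) = 1/(212 - 1*17/(-80 + 6*17)) = 1/(212 - 1*17/(-80 + 102)) = 1/(212 - 1*17/22) = 1/(212 - 1*17*1/22) = 1/(212 - 17/22) = 1/(4647/22) = 22/4647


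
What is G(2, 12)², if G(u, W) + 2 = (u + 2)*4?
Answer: 196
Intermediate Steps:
G(u, W) = 6 + 4*u (G(u, W) = -2 + (u + 2)*4 = -2 + (2 + u)*4 = -2 + (8 + 4*u) = 6 + 4*u)
G(2, 12)² = (6 + 4*2)² = (6 + 8)² = 14² = 196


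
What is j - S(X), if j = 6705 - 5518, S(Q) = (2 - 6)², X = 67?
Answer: 1171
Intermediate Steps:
S(Q) = 16 (S(Q) = (-4)² = 16)
j = 1187
j - S(X) = 1187 - 1*16 = 1187 - 16 = 1171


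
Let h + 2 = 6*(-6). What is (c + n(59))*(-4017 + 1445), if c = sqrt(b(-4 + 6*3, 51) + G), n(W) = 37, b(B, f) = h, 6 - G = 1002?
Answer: -95164 - 2572*I*sqrt(1034) ≈ -95164.0 - 82705.0*I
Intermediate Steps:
G = -996 (G = 6 - 1*1002 = 6 - 1002 = -996)
h = -38 (h = -2 + 6*(-6) = -2 - 36 = -38)
b(B, f) = -38
c = I*sqrt(1034) (c = sqrt(-38 - 996) = sqrt(-1034) = I*sqrt(1034) ≈ 32.156*I)
(c + n(59))*(-4017 + 1445) = (I*sqrt(1034) + 37)*(-4017 + 1445) = (37 + I*sqrt(1034))*(-2572) = -95164 - 2572*I*sqrt(1034)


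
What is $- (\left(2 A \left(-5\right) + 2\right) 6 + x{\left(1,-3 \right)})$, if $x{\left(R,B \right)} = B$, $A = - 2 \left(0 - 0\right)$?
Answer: $-9$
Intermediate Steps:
$A = 0$ ($A = - 2 \left(0 + 0\right) = \left(-2\right) 0 = 0$)
$- (\left(2 A \left(-5\right) + 2\right) 6 + x{\left(1,-3 \right)}) = - (\left(2 \cdot 0 \left(-5\right) + 2\right) 6 - 3) = - (\left(0 \left(-5\right) + 2\right) 6 - 3) = - (\left(0 + 2\right) 6 - 3) = - (2 \cdot 6 - 3) = - (12 - 3) = \left(-1\right) 9 = -9$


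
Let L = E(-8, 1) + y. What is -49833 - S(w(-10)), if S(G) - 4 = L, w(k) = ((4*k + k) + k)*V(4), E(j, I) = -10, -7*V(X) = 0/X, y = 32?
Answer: -49859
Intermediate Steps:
V(X) = 0 (V(X) = -0/X = -1/7*0 = 0)
w(k) = 0 (w(k) = ((4*k + k) + k)*0 = (5*k + k)*0 = (6*k)*0 = 0)
L = 22 (L = -10 + 32 = 22)
S(G) = 26 (S(G) = 4 + 22 = 26)
-49833 - S(w(-10)) = -49833 - 1*26 = -49833 - 26 = -49859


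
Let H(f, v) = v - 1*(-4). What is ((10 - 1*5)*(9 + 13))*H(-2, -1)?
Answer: 330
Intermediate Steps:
H(f, v) = 4 + v (H(f, v) = v + 4 = 4 + v)
((10 - 1*5)*(9 + 13))*H(-2, -1) = ((10 - 1*5)*(9 + 13))*(4 - 1) = ((10 - 5)*22)*3 = (5*22)*3 = 110*3 = 330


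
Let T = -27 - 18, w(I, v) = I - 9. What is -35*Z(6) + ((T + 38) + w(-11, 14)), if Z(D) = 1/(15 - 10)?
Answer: -34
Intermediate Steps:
w(I, v) = -9 + I
T = -45
Z(D) = 1/5
-35*Z(6) + ((T + 38) + w(-11, 14)) = -35*1/5 + ((-45 + 38) + (-9 - 11)) = -7 + (-7 - 20) = -7 - 27 = -34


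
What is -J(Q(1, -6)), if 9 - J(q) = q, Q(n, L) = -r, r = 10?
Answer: -19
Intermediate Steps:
Q(n, L) = -10 (Q(n, L) = -1*10 = -10)
J(q) = 9 - q
-J(Q(1, -6)) = -(9 - 1*(-10)) = -(9 + 10) = -1*19 = -19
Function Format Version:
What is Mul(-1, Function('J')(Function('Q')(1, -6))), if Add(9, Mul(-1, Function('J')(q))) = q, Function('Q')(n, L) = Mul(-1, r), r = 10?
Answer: -19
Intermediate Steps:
Function('Q')(n, L) = -10 (Function('Q')(n, L) = Mul(-1, 10) = -10)
Function('J')(q) = Add(9, Mul(-1, q))
Mul(-1, Function('J')(Function('Q')(1, -6))) = Mul(-1, Add(9, Mul(-1, -10))) = Mul(-1, Add(9, 10)) = Mul(-1, 19) = -19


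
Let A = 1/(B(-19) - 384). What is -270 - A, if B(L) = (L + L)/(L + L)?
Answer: -103409/383 ≈ -270.00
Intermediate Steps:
B(L) = 1 (B(L) = (2*L)/((2*L)) = (2*L)*(1/(2*L)) = 1)
A = -1/383 (A = 1/(1 - 384) = 1/(-383) = -1/383 ≈ -0.0026110)
-270 - A = -270 - 1*(-1/383) = -270 + 1/383 = -103409/383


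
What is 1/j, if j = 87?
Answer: 1/87 ≈ 0.011494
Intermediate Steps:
1/j = 1/87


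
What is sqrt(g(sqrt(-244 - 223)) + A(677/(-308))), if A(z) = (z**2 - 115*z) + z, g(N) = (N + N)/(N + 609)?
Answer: sqrt(3)*sqrt((4918518059 + 8139627*I*sqrt(467))/(609 + I*sqrt(467)))/308 ≈ 15.982 + 0.0022176*I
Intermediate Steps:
g(N) = 2*N/(609 + N) (g(N) = (2*N)/(609 + N) = 2*N/(609 + N))
A(z) = z**2 - 114*z
sqrt(g(sqrt(-244 - 223)) + A(677/(-308))) = sqrt(2*sqrt(-244 - 223)/(609 + sqrt(-244 - 223)) + (677/(-308))*(-114 + 677/(-308))) = sqrt(2*sqrt(-467)/(609 + sqrt(-467)) + (677*(-1/308))*(-114 + 677*(-1/308))) = sqrt(2*(I*sqrt(467))/(609 + I*sqrt(467)) - 677*(-114 - 677/308)/308) = sqrt(2*I*sqrt(467)/(609 + I*sqrt(467)) - 677/308*(-35789/308)) = sqrt(2*I*sqrt(467)/(609 + I*sqrt(467)) + 24229153/94864) = sqrt(24229153/94864 + 2*I*sqrt(467)/(609 + I*sqrt(467)))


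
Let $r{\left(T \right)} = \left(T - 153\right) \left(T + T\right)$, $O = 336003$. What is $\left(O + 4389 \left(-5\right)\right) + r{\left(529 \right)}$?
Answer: $711866$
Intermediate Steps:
$r{\left(T \right)} = 2 T \left(-153 + T\right)$ ($r{\left(T \right)} = \left(-153 + T\right) 2 T = 2 T \left(-153 + T\right)$)
$\left(O + 4389 \left(-5\right)\right) + r{\left(529 \right)} = \left(336003 + 4389 \left(-5\right)\right) + 2 \cdot 529 \left(-153 + 529\right) = \left(336003 - 21945\right) + 2 \cdot 529 \cdot 376 = 314058 + 397808 = 711866$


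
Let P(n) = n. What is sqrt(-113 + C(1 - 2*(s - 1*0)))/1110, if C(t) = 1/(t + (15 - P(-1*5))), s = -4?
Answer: I*sqrt(2639)/5365 ≈ 0.0095752*I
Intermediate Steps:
C(t) = 1/(20 + t) (C(t) = 1/(t + (15 - (-1)*5)) = 1/(t + (15 - 1*(-5))) = 1/(t + (15 + 5)) = 1/(t + 20) = 1/(20 + t))
sqrt(-113 + C(1 - 2*(s - 1*0)))/1110 = sqrt(-113 + 1/(20 + (1 - 2*(-4 - 1*0))))/1110 = sqrt(-113 + 1/(20 + (1 - 2*(-4 + 0))))*(1/1110) = sqrt(-113 + 1/(20 + (1 - 2*(-4))))*(1/1110) = sqrt(-113 + 1/(20 + (1 + 8)))*(1/1110) = sqrt(-113 + 1/(20 + 9))*(1/1110) = sqrt(-113 + 1/29)*(1/1110) = sqrt(-3276/29)*(1/1110) = (6*I*sqrt(2639)/29)*(1/1110) = I*sqrt(2639)/5365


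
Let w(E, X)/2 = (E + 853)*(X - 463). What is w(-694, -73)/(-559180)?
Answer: 42612/139795 ≈ 0.30482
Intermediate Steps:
w(E, X) = 2*(-463 + X)*(853 + E) (w(E, X) = 2*((E + 853)*(X - 463)) = 2*((853 + E)*(-463 + X)) = 2*((-463 + X)*(853 + E)) = 2*(-463 + X)*(853 + E))
w(-694, -73)/(-559180) = (-789878 - 926*(-694) + 1706*(-73) + 2*(-694)*(-73))/(-559180) = (-789878 + 642644 - 124538 + 101324)*(-1/559180) = -170448*(-1/559180) = 42612/139795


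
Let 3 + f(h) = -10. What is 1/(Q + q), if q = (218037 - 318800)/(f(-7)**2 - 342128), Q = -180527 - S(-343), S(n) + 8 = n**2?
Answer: -341959/101961130349 ≈ -3.3538e-6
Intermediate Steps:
f(h) = -13 (f(h) = -3 - 10 = -13)
S(n) = -8 + n**2
Q = -298168 (Q = -180527 - (-8 + (-343)**2) = -180527 - (-8 + 117649) = -180527 - 1*117641 = -180527 - 117641 = -298168)
q = 100763/341959 (q = (218037 - 318800)/((-13)**2 - 342128) = -100763/(169 - 342128) = -100763/(-341959) = -100763*(-1/341959) = 100763/341959 ≈ 0.29466)
1/(Q + q) = 1/(-298168 + 100763/341959) = 1/(-101961130349/341959) = -341959/101961130349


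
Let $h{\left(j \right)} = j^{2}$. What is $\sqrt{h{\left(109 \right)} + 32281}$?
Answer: $\sqrt{44162} \approx 210.15$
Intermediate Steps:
$\sqrt{h{\left(109 \right)} + 32281} = \sqrt{109^{2} + 32281} = \sqrt{11881 + 32281} = \sqrt{44162}$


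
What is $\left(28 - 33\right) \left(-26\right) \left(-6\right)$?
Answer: $-780$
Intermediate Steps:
$\left(28 - 33\right) \left(-26\right) \left(-6\right) = \left(-5\right) \left(-26\right) \left(-6\right) = 130 \left(-6\right) = -780$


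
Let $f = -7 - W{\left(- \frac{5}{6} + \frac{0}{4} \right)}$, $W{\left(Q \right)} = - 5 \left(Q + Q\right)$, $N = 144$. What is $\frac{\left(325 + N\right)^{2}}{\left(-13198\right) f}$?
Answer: $\frac{659883}{607108} \approx 1.0869$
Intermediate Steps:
$W{\left(Q \right)} = - 10 Q$ ($W{\left(Q \right)} = - 5 \cdot 2 Q = - 10 Q$)
$f = - \frac{46}{3}$ ($f = -7 - - 10 \left(- \frac{5}{6} + \frac{0}{4}\right) = -7 - - 10 \left(\left(-5\right) \frac{1}{6} + 0 \cdot \frac{1}{4}\right) = -7 - - 10 \left(- \frac{5}{6} + 0\right) = -7 - \left(-10\right) \left(- \frac{5}{6}\right) = -7 - \frac{25}{3} = - \frac{46}{3} \approx -15.333$)
$\frac{\left(325 + N\right)^{2}}{\left(-13198\right) f} = \frac{\left(325 + 144\right)^{2}}{\left(-13198\right) \left(- \frac{46}{3}\right)} = \frac{469^{2}}{\frac{607108}{3}} = 219961 \cdot \frac{3}{607108} = \frac{659883}{607108}$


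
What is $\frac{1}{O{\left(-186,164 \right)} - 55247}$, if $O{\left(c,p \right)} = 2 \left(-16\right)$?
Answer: $- \frac{1}{55279} \approx -1.809 \cdot 10^{-5}$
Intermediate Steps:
$O{\left(c,p \right)} = -32$
$\frac{1}{O{\left(-186,164 \right)} - 55247} = \frac{1}{-32 - 55247} = \frac{1}{-55279} = - \frac{1}{55279}$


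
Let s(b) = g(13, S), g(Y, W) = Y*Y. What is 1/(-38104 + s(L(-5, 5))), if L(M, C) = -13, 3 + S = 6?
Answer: -1/37935 ≈ -2.6361e-5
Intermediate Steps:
S = 3 (S = -3 + 6 = 3)
g(Y, W) = Y²
s(b) = 169 (s(b) = 13² = 169)
1/(-38104 + s(L(-5, 5))) = 1/(-38104 + 169) = 1/(-37935) = -1/37935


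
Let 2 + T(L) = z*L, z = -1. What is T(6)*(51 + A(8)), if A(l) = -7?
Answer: -352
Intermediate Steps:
T(L) = -2 - L
T(6)*(51 + A(8)) = (-2 - 1*6)*(51 - 7) = (-2 - 6)*44 = -8*44 = -352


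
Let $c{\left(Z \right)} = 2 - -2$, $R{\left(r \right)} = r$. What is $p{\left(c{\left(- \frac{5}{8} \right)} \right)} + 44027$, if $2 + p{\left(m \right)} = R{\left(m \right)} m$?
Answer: $44041$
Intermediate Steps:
$c{\left(Z \right)} = 4$ ($c{\left(Z \right)} = 2 + 2 = 4$)
$p{\left(m \right)} = -2 + m^{2}$ ($p{\left(m \right)} = -2 + m m = -2 + m^{2}$)
$p{\left(c{\left(- \frac{5}{8} \right)} \right)} + 44027 = \left(-2 + 4^{2}\right) + 44027 = \left(-2 + 16\right) + 44027 = 14 + 44027 = 44041$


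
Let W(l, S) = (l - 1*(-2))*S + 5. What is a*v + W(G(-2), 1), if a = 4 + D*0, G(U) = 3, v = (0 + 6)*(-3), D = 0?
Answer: -62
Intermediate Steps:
v = -18 (v = 6*(-3) = -18)
W(l, S) = 5 + S*(2 + l) (W(l, S) = (l + 2)*S + 5 = (2 + l)*S + 5 = S*(2 + l) + 5 = 5 + S*(2 + l))
a = 4 (a = 4 + 0*0 = 4 + 0 = 4)
a*v + W(G(-2), 1) = 4*(-18) + (5 + 2*1 + 1*3) = -72 + (5 + 2 + 3) = -72 + 10 = -62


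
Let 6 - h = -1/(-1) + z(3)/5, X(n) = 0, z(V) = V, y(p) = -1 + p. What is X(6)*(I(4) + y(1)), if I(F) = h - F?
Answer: 0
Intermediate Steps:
h = 22/5 (h = 6 - (-1/(-1) + 3/5) = 6 - (-1*(-1) + 3*(⅕)) = 6 - (1 + ⅗) = 6 - 1*8/5 = 6 - 8/5 = 22/5 ≈ 4.4000)
I(F) = 22/5 - F
X(6)*(I(4) + y(1)) = 0*((22/5 - 1*4) + (-1 + 1)) = 0*((22/5 - 4) + 0) = 0*(⅖ + 0) = 0*(⅖) = 0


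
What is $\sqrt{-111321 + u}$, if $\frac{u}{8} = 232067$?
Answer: $\sqrt{1745215} \approx 1321.1$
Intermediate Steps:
$u = 1856536$ ($u = 8 \cdot 232067 = 1856536$)
$\sqrt{-111321 + u} = \sqrt{-111321 + 1856536} = \sqrt{1745215}$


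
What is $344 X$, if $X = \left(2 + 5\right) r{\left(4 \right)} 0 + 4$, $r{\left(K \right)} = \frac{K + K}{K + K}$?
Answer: $1376$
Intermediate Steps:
$r{\left(K \right)} = 1$ ($r{\left(K \right)} = \frac{2 K}{2 K} = 2 K \frac{1}{2 K} = 1$)
$X = 4$ ($X = \left(2 + 5\right) 1 \cdot 0 + 4 = 7 \cdot 1 \cdot 0 + 4 = 7 \cdot 0 + 4 = 0 + 4 = 4$)
$344 X = 344 \cdot 4 = 1376$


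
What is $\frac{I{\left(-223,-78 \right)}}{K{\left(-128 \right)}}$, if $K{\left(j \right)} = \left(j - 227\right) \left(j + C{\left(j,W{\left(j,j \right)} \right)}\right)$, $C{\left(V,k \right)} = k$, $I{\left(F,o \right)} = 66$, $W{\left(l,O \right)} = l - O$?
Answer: $\frac{33}{22720} \approx 0.0014525$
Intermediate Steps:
$K{\left(j \right)} = j \left(-227 + j\right)$ ($K{\left(j \right)} = \left(j - 227\right) \left(j + \left(j - j\right)\right) = \left(-227 + j\right) \left(j + 0\right) = \left(-227 + j\right) j = j \left(-227 + j\right)$)
$\frac{I{\left(-223,-78 \right)}}{K{\left(-128 \right)}} = \frac{66}{\left(-128\right) \left(-227 - 128\right)} = \frac{66}{\left(-128\right) \left(-355\right)} = \frac{66}{45440} = 66 \cdot \frac{1}{45440} = \frac{33}{22720}$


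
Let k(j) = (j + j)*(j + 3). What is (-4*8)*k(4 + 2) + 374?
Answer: -3082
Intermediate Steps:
k(j) = 2*j*(3 + j) (k(j) = (2*j)*(3 + j) = 2*j*(3 + j))
(-4*8)*k(4 + 2) + 374 = (-4*8)*(2*(4 + 2)*(3 + (4 + 2))) + 374 = -64*6*(3 + 6) + 374 = -64*6*9 + 374 = -32*108 + 374 = -3456 + 374 = -3082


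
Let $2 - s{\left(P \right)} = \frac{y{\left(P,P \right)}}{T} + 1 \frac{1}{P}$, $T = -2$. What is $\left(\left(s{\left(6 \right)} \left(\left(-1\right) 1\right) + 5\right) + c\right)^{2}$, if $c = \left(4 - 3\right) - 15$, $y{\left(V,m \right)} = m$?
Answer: $\frac{6889}{36} \approx 191.36$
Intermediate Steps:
$c = -14$ ($c = 1 - 15 = -14$)
$s{\left(P \right)} = 2 + \frac{P}{2} - \frac{1}{P}$ ($s{\left(P \right)} = 2 - \left(\frac{P}{-2} + 1 \frac{1}{P}\right) = 2 - \left(P \left(- \frac{1}{2}\right) + \frac{1}{P}\right) = 2 - \left(- \frac{P}{2} + \frac{1}{P}\right) = 2 - \left(\frac{1}{P} - \frac{P}{2}\right) = 2 + \left(\frac{P}{2} - \frac{1}{P}\right) = 2 + \frac{P}{2} - \frac{1}{P}$)
$\left(\left(s{\left(6 \right)} \left(\left(-1\right) 1\right) + 5\right) + c\right)^{2} = \left(\left(\left(2 + \frac{1}{2} \cdot 6 - \frac{1}{6}\right) \left(\left(-1\right) 1\right) + 5\right) - 14\right)^{2} = \left(\left(\left(2 + 3 - \frac{1}{6}\right) \left(-1\right) + 5\right) - 14\right)^{2} = \left(\left(\frac{29}{6} \left(-1\right) + 5\right) - 14\right)^{2} = \left(\left(- \frac{29}{6} + 5\right) - 14\right)^{2} = \left(\frac{1}{6} - 14\right)^{2} = \left(- \frac{83}{6}\right)^{2} = \frac{6889}{36}$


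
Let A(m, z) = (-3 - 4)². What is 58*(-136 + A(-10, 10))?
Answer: -5046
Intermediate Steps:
A(m, z) = 49 (A(m, z) = (-7)² = 49)
58*(-136 + A(-10, 10)) = 58*(-136 + 49) = 58*(-87) = -5046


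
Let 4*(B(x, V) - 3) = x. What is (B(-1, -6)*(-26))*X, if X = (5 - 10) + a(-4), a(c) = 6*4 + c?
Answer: -2145/2 ≈ -1072.5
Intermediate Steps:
a(c) = 24 + c
B(x, V) = 3 + x/4
X = 15 (X = (5 - 10) + (24 - 4) = -5 + 20 = 15)
(B(-1, -6)*(-26))*X = ((3 + (¼)*(-1))*(-26))*15 = ((3 - ¼)*(-26))*15 = ((11/4)*(-26))*15 = -143/2*15 = -2145/2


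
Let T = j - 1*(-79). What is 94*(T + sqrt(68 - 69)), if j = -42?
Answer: 3478 + 94*I ≈ 3478.0 + 94.0*I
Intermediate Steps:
T = 37 (T = -42 - 1*(-79) = -42 + 79 = 37)
94*(T + sqrt(68 - 69)) = 94*(37 + sqrt(68 - 69)) = 94*(37 + sqrt(-1)) = 94*(37 + I) = 3478 + 94*I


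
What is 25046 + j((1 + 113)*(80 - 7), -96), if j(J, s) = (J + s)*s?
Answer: -764650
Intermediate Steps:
j(J, s) = s*(J + s)
25046 + j((1 + 113)*(80 - 7), -96) = 25046 - 96*((1 + 113)*(80 - 7) - 96) = 25046 - 96*(114*73 - 96) = 25046 - 96*(8322 - 96) = 25046 - 96*8226 = 25046 - 789696 = -764650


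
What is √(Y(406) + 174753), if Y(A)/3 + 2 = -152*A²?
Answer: I*√74990469 ≈ 8659.7*I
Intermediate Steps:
Y(A) = -6 - 456*A² (Y(A) = -6 + 3*(-152*A²) = -6 - 456*A²)
√(Y(406) + 174753) = √((-6 - 456*406²) + 174753) = √((-6 - 456*164836) + 174753) = √((-6 - 75165216) + 174753) = √(-75165222 + 174753) = √(-74990469) = I*√74990469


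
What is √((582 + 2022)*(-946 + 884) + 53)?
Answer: 13*I*√955 ≈ 401.74*I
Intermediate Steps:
√((582 + 2022)*(-946 + 884) + 53) = √(2604*(-62) + 53) = √(-161448 + 53) = √(-161395) = 13*I*√955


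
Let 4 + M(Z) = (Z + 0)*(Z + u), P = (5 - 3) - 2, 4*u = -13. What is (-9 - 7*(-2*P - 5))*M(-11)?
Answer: 7943/2 ≈ 3971.5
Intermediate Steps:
u = -13/4 (u = (¼)*(-13) = -13/4 ≈ -3.2500)
P = 0 (P = 2 - 2 = 0)
M(Z) = -4 + Z*(-13/4 + Z) (M(Z) = -4 + (Z + 0)*(Z - 13/4) = -4 + Z*(-13/4 + Z))
(-9 - 7*(-2*P - 5))*M(-11) = (-9 - 7*(-2*0 - 5))*(-4 + (-11)² - 13/4*(-11)) = (-9 - 7*(0 - 5))*(-4 + 121 + 143/4) = (-9 - 7*(-5))*(611/4) = (-9 + 35)*(611/4) = 26*(611/4) = 7943/2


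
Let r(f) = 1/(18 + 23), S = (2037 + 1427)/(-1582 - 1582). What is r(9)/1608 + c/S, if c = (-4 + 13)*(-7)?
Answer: 1642695445/28546824 ≈ 57.544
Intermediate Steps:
S = -866/791 (S = 3464/(-3164) = 3464*(-1/3164) = -866/791 ≈ -1.0948)
r(f) = 1/41
c = -63 (c = 9*(-7) = -63)
r(9)/1608 + c/S = (1/41)/1608 - 63/(-866/791) = (1/41)*(1/1608) - 63*(-791/866) = 1/65928 + 49833/866 = 1642695445/28546824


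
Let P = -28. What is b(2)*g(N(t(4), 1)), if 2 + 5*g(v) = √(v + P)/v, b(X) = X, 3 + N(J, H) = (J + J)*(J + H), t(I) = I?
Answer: -142/185 ≈ -0.76757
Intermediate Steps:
N(J, H) = -3 + 2*J*(H + J) (N(J, H) = -3 + (J + J)*(J + H) = -3 + (2*J)*(H + J) = -3 + 2*J*(H + J))
g(v) = -⅖ + √(-28 + v)/(5*v) (g(v) = -⅖ + (√(v - 28)/v)/5 = -⅖ + (√(-28 + v)/v)/5 = -⅖ + √(-28 + v)/(5*v))
b(2)*g(N(t(4), 1)) = 2*((√(-28 + (-3 + 2*4² + 2*1*4)) - 2*(-3 + 2*4² + 2*1*4))/(5*(-3 + 2*4² + 2*1*4))) = 2*((√(-28 + (-3 + 2*16 + 8)) - 2*(-3 + 2*16 + 8))/(5*(-3 + 2*16 + 8))) = 2*((√(-28 + (-3 + 32 + 8)) - 2*(-3 + 32 + 8))/(5*(-3 + 32 + 8))) = 2*((⅕)*(√(-28 + 37) - 2*37)/37) = 2*((⅕)*(1/37)*(√9 - 74)) = 2*((⅕)*(1/37)*(3 - 74)) = 2*((⅕)*(1/37)*(-71)) = 2*(-71/185) = -142/185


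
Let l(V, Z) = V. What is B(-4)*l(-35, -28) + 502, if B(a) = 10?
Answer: 152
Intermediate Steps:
B(-4)*l(-35, -28) + 502 = 10*(-35) + 502 = -350 + 502 = 152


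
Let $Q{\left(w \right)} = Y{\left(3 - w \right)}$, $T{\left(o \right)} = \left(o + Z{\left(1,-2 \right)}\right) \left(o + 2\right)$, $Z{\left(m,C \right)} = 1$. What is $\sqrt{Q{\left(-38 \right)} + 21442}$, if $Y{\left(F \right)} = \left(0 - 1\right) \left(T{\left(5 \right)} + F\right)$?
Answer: $\sqrt{21359} \approx 146.15$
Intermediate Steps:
$T{\left(o \right)} = \left(1 + o\right) \left(2 + o\right)$ ($T{\left(o \right)} = \left(o + 1\right) \left(o + 2\right) = \left(1 + o\right) \left(2 + o\right)$)
$Y{\left(F \right)} = -42 - F$ ($Y{\left(F \right)} = \left(0 - 1\right) \left(\left(2 + 5^{2} + 3 \cdot 5\right) + F\right) = - (\left(2 + 25 + 15\right) + F) = - (42 + F) = -42 - F$)
$Q{\left(w \right)} = -45 + w$ ($Q{\left(w \right)} = -42 - \left(3 - w\right) = -42 + \left(-3 + w\right) = -45 + w$)
$\sqrt{Q{\left(-38 \right)} + 21442} = \sqrt{\left(-45 - 38\right) + 21442} = \sqrt{-83 + 21442} = \sqrt{21359}$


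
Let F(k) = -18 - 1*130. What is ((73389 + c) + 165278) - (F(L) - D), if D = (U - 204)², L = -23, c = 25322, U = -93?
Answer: 352346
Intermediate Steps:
F(k) = -148 (F(k) = -18 - 130 = -148)
D = 88209 (D = (-93 - 204)² = (-297)² = 88209)
((73389 + c) + 165278) - (F(L) - D) = ((73389 + 25322) + 165278) - (-148 - 1*88209) = (98711 + 165278) - (-148 - 88209) = 263989 - 1*(-88357) = 263989 + 88357 = 352346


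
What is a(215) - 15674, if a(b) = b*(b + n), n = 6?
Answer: 31841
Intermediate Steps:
a(b) = b*(6 + b) (a(b) = b*(b + 6) = b*(6 + b))
a(215) - 15674 = 215*(6 + 215) - 15674 = 215*221 - 15674 = 47515 - 15674 = 31841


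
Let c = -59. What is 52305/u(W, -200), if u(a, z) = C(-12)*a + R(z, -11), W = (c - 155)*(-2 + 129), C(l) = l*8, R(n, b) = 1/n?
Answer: 10461000/521817599 ≈ 0.020047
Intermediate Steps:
C(l) = 8*l
W = -27178 (W = (-59 - 155)*(-2 + 129) = -214*127 = -27178)
u(a, z) = 1/z - 96*a (u(a, z) = (8*(-12))*a + 1/z = -96*a + 1/z = 1/z - 96*a)
52305/u(W, -200) = 52305/(1/(-200) - 96*(-27178)) = 52305/(-1/200 + 2609088) = 52305/(521817599/200) = 52305*(200/521817599) = 10461000/521817599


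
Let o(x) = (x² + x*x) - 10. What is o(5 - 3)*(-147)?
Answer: 294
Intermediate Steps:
o(x) = -10 + 2*x² (o(x) = (x² + x²) - 10 = 2*x² - 10 = -10 + 2*x²)
o(5 - 3)*(-147) = (-10 + 2*(5 - 3)²)*(-147) = (-10 + 2*2²)*(-147) = (-10 + 2*4)*(-147) = (-10 + 8)*(-147) = -2*(-147) = 294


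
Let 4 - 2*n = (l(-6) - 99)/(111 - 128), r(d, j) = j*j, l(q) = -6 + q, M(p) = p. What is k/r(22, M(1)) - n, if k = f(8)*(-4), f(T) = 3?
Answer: -365/34 ≈ -10.735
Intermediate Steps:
r(d, j) = j²
k = -12 (k = 3*(-4) = -12)
n = -43/34 (n = 2 - ((-6 - 6) - 99)/(2*(111 - 128)) = 2 - (-12 - 99)/(2*(-17)) = 2 - (-111)*(-1)/(2*17) = 2 - ½*111/17 = 2 - 111/34 = -43/34 ≈ -1.2647)
k/r(22, M(1)) - n = -12/(1²) - 1*(-43/34) = -12/1 + 43/34 = -12*1 + 43/34 = -12 + 43/34 = -365/34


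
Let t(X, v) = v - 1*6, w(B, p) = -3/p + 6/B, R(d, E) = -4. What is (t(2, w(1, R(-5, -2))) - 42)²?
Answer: 27225/16 ≈ 1701.6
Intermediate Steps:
t(X, v) = -6 + v (t(X, v) = v - 6 = -6 + v)
(t(2, w(1, R(-5, -2))) - 42)² = ((-6 + (-3/(-4) + 6/1)) - 42)² = ((-6 + (-3*(-¼) + 6*1)) - 42)² = ((-6 + (¾ + 6)) - 42)² = ((-6 + 27/4) - 42)² = (¾ - 42)² = (-165/4)² = 27225/16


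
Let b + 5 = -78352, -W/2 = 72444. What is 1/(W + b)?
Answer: -1/223245 ≈ -4.4794e-6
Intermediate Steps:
W = -144888 (W = -2*72444 = -144888)
b = -78357 (b = -5 - 78352 = -78357)
1/(W + b) = 1/(-144888 - 78357) = 1/(-223245) = -1/223245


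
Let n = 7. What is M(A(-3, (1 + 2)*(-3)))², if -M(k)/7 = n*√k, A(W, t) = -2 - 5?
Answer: -16807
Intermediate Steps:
A(W, t) = -7
M(k) = -49*√k
M(A(-3, (1 + 2)*(-3)))² = (-49*I*√7)² = -16807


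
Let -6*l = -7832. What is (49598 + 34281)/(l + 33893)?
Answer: 251637/105595 ≈ 2.3830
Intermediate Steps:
l = 3916/3 (l = -⅙*(-7832) = 3916/3 ≈ 1305.3)
(49598 + 34281)/(l + 33893) = (49598 + 34281)/(3916/3 + 33893) = 83879/(105595/3) = 83879*(3/105595) = 251637/105595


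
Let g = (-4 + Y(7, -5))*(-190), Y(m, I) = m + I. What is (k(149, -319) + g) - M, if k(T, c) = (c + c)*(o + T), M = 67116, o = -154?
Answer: -63546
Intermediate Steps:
Y(m, I) = I + m
k(T, c) = 2*c*(-154 + T) (k(T, c) = (c + c)*(-154 + T) = (2*c)*(-154 + T) = 2*c*(-154 + T))
g = 380 (g = (-4 + (-5 + 7))*(-190) = (-4 + 2)*(-190) = -2*(-190) = 380)
(k(149, -319) + g) - M = (2*(-319)*(-154 + 149) + 380) - 1*67116 = (2*(-319)*(-5) + 380) - 67116 = (3190 + 380) - 67116 = 3570 - 67116 = -63546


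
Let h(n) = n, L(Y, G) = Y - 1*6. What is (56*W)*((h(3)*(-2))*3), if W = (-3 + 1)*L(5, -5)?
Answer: -2016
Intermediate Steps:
L(Y, G) = -6 + Y (L(Y, G) = Y - 6 = -6 + Y)
W = 2 (W = (-3 + 1)*(-6 + 5) = -2*(-1) = 2)
(56*W)*((h(3)*(-2))*3) = (56*2)*((3*(-2))*3) = 112*(-6*3) = 112*(-18) = -2016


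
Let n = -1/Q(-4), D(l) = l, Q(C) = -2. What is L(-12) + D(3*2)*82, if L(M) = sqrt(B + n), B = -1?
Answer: 492 + I*sqrt(2)/2 ≈ 492.0 + 0.70711*I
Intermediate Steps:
n = 1/2 (n = -1/(-2) = -1*(-1/2) = 1/2 ≈ 0.50000)
L(M) = I*sqrt(2)/2 (L(M) = sqrt(-1 + 1/2) = sqrt(-1/2) = I*sqrt(2)/2)
L(-12) + D(3*2)*82 = I*sqrt(2)/2 + (3*2)*82 = I*sqrt(2)/2 + 6*82 = I*sqrt(2)/2 + 492 = 492 + I*sqrt(2)/2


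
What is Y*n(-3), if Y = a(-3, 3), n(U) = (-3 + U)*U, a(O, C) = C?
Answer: 54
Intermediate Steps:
n(U) = U*(-3 + U)
Y = 3
Y*n(-3) = 3*(-3*(-3 - 3)) = 3*(-3*(-6)) = 3*18 = 54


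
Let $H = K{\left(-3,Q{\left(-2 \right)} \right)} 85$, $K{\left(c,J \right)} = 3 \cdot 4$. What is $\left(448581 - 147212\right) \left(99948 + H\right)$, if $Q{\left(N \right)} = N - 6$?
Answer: $30428625192$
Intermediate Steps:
$Q{\left(N \right)} = -6 + N$ ($Q{\left(N \right)} = N - 6 = -6 + N$)
$K{\left(c,J \right)} = 12$
$H = 1020$ ($H = 12 \cdot 85 = 1020$)
$\left(448581 - 147212\right) \left(99948 + H\right) = \left(448581 - 147212\right) \left(99948 + 1020\right) = \left(448581 - 147212\right) 100968 = 301369 \cdot 100968 = 30428625192$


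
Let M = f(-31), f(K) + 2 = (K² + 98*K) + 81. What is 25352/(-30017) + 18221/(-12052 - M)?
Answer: -801828765/301790918 ≈ -2.6569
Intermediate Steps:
f(K) = 79 + K² + 98*K (f(K) = -2 + ((K² + 98*K) + 81) = -2 + (81 + K² + 98*K) = 79 + K² + 98*K)
M = -1998 (M = 79 + (-31)² + 98*(-31) = 79 + 961 - 3038 = -1998)
25352/(-30017) + 18221/(-12052 - M) = 25352/(-30017) + 18221/(-12052 - 1*(-1998)) = 25352*(-1/30017) + 18221/(-12052 + 1998) = -25352/30017 + 18221/(-10054) = -25352/30017 + 18221*(-1/10054) = -25352/30017 - 18221/10054 = -801828765/301790918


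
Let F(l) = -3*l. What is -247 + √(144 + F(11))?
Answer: -247 + √111 ≈ -236.46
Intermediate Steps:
-247 + √(144 + F(11)) = -247 + √(144 - 3*11) = -247 + √(144 - 33) = -247 + √111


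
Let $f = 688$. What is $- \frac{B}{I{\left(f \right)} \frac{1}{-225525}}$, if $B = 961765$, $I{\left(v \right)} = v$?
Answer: $\frac{216902051625}{688} \approx 3.1526 \cdot 10^{8}$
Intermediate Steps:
$- \frac{B}{I{\left(f \right)} \frac{1}{-225525}} = - \frac{961765}{688 \frac{1}{-225525}} = - \frac{961765}{688 \left(- \frac{1}{225525}\right)} = - \frac{961765}{- \frac{688}{225525}} = - \frac{961765 \left(-225525\right)}{688} = \left(-1\right) \left(- \frac{216902051625}{688}\right) = \frac{216902051625}{688}$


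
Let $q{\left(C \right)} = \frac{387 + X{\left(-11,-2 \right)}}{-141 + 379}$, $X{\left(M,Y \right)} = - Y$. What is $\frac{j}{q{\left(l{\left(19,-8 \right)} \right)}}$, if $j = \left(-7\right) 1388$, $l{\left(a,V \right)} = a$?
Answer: $- \frac{2312408}{389} \approx -5944.5$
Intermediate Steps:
$j = -9716$
$q{\left(C \right)} = \frac{389}{238}$ ($q{\left(C \right)} = \frac{387 - -2}{-141 + 379} = \frac{387 + 2}{238} = 389 \cdot \frac{1}{238} = \frac{389}{238}$)
$\frac{j}{q{\left(l{\left(19,-8 \right)} \right)}} = - \frac{9716}{\frac{389}{238}} = \left(-9716\right) \frac{238}{389} = - \frac{2312408}{389}$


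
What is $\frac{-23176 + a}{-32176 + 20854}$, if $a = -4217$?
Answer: $\frac{9131}{3774} \approx 2.4194$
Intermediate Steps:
$\frac{-23176 + a}{-32176 + 20854} = \frac{-23176 - 4217}{-32176 + 20854} = - \frac{27393}{-11322} = \left(-27393\right) \left(- \frac{1}{11322}\right) = \frac{9131}{3774}$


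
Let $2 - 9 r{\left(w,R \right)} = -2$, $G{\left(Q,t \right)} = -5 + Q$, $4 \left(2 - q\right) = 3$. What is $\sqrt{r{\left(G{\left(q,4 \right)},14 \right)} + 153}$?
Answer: $\frac{\sqrt{1381}}{3} \approx 12.387$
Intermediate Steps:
$q = \frac{5}{4}$ ($q = 2 - \frac{3}{4} = \frac{5}{4} \approx 1.25$)
$r{\left(w,R \right)} = \frac{4}{9}$ ($r{\left(w,R \right)} = \frac{2}{9} - - \frac{2}{9} = \frac{2}{9} + \frac{2}{9} = \frac{4}{9}$)
$\sqrt{r{\left(G{\left(q,4 \right)},14 \right)} + 153} = \sqrt{\frac{4}{9} + 153} = \sqrt{\frac{1381}{9}} = \frac{\sqrt{1381}}{3}$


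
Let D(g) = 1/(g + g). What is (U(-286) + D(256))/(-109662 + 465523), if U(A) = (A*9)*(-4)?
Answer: 5271553/182200832 ≈ 0.028933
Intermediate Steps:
U(A) = -36*A (U(A) = (9*A)*(-4) = -36*A)
D(g) = 1/(2*g)
(U(-286) + D(256))/(-109662 + 465523) = (-36*(-286) + (½)/256)/(-109662 + 465523) = (10296 + (½)*(1/256))/355861 = (10296 + 1/512)*(1/355861) = (5271553/512)*(1/355861) = 5271553/182200832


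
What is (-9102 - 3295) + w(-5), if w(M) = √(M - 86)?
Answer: -12397 + I*√91 ≈ -12397.0 + 9.5394*I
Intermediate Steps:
w(M) = √(-86 + M)
(-9102 - 3295) + w(-5) = (-9102 - 3295) + √(-86 - 5) = -12397 + √(-91) = -12397 + I*√91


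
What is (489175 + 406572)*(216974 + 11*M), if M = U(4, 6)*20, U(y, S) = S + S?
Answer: 196718581658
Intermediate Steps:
U(y, S) = 2*S
M = 240 (M = (2*6)*20 = 12*20 = 240)
(489175 + 406572)*(216974 + 11*M) = (489175 + 406572)*(216974 + 11*240) = 895747*(216974 + 2640) = 895747*219614 = 196718581658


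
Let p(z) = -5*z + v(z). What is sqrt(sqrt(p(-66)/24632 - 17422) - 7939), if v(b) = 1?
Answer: sqrt(-301054533196 + 3079*I*sqrt(2642634100934))/6158 ≈ 0.74066 + 89.104*I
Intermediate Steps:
p(z) = 1 - 5*z (p(z) = -5*z + 1 = 1 - 5*z)
sqrt(sqrt(p(-66)/24632 - 17422) - 7939) = sqrt(sqrt((1 - 5*(-66))/24632 - 17422) - 7939) = sqrt(sqrt((1 + 330)*(1/24632) - 17422) - 7939) = sqrt(sqrt(331*(1/24632) - 17422) - 7939) = sqrt(sqrt(331/24632 - 17422) - 7939) = sqrt(sqrt(-429138373/24632) - 7939) = sqrt(I*sqrt(2642634100934)/12316 - 7939) = sqrt(-7939 + I*sqrt(2642634100934)/12316)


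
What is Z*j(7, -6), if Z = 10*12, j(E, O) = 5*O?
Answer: -3600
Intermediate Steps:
Z = 120
Z*j(7, -6) = 120*(5*(-6)) = 120*(-30) = -3600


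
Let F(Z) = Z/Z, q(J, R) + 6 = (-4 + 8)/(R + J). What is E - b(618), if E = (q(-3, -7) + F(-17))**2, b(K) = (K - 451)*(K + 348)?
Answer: -4032321/25 ≈ -1.6129e+5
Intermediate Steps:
q(J, R) = -6 + 4/(J + R) (q(J, R) = -6 + (-4 + 8)/(R + J) = -6 + 4/(J + R))
b(K) = (-451 + K)*(348 + K)
F(Z) = 1
E = 729/25 (E = (2*(2 - 3*(-3) - 3*(-7))/(-3 - 7) + 1)**2 = (2*(2 + 9 + 21)/(-10) + 1)**2 = (2*(-1/10)*32 + 1)**2 = (-32/5 + 1)**2 = (-27/5)**2 = 729/25 ≈ 29.160)
E - b(618) = 729/25 - (-156948 + 618**2 - 103*618) = 729/25 - (-156948 + 381924 - 63654) = 729/25 - 1*161322 = 729/25 - 161322 = -4032321/25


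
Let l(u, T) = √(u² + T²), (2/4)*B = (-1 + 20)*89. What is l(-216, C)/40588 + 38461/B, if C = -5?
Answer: 38461/3382 + √46681/40588 ≈ 11.378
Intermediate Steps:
B = 3382 (B = 2*((-1 + 20)*89) = 2*(19*89) = 2*1691 = 3382)
l(u, T) = √(T² + u²)
l(-216, C)/40588 + 38461/B = √((-5)² + (-216)²)/40588 + 38461/3382 = √(25 + 46656)*(1/40588) + 38461*(1/3382) = √46681*(1/40588) + 38461/3382 = √46681/40588 + 38461/3382 = 38461/3382 + √46681/40588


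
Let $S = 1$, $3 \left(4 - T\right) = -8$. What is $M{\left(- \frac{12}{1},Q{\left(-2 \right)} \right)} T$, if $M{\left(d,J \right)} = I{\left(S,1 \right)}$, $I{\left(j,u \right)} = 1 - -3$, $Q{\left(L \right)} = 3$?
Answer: $\frac{80}{3} \approx 26.667$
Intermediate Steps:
$T = \frac{20}{3}$ ($T = 4 - - \frac{8}{3} = 4 + \frac{8}{3} = \frac{20}{3} \approx 6.6667$)
$I{\left(j,u \right)} = 4$ ($I{\left(j,u \right)} = 1 + 3 = 4$)
$M{\left(d,J \right)} = 4$
$M{\left(- \frac{12}{1},Q{\left(-2 \right)} \right)} T = 4 \cdot \frac{20}{3} = \frac{80}{3}$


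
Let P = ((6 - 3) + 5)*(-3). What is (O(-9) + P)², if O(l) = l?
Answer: 1089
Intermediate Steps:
P = -24 (P = (3 + 5)*(-3) = 8*(-3) = -24)
(O(-9) + P)² = (-9 - 24)² = (-33)² = 1089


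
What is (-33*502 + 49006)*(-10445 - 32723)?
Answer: -1400369920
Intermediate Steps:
(-33*502 + 49006)*(-10445 - 32723) = (-16566 + 49006)*(-43168) = 32440*(-43168) = -1400369920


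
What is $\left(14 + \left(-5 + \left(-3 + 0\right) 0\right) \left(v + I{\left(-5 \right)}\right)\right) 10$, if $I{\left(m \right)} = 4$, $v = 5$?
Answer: $-310$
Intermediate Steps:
$\left(14 + \left(-5 + \left(-3 + 0\right) 0\right) \left(v + I{\left(-5 \right)}\right)\right) 10 = \left(14 + \left(-5 + \left(-3 + 0\right) 0\right) \left(5 + 4\right)\right) 10 = \left(14 + \left(-5 - 0\right) 9\right) 10 = \left(14 + \left(-5 + 0\right) 9\right) 10 = \left(14 - 45\right) 10 = \left(-31\right) 10 = -310$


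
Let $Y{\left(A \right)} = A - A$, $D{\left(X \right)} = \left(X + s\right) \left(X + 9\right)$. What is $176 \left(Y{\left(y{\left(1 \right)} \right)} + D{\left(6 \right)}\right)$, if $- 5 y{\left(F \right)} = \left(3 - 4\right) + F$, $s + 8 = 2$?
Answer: $0$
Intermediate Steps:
$s = -6$ ($s = -8 + 2 = -6$)
$y{\left(F \right)} = \frac{1}{5} - \frac{F}{5}$ ($y{\left(F \right)} = - \frac{\left(3 - 4\right) + F}{5} = - \frac{-1 + F}{5} = \frac{1}{5} - \frac{F}{5}$)
$D{\left(X \right)} = \left(-6 + X\right) \left(9 + X\right)$ ($D{\left(X \right)} = \left(X - 6\right) \left(X + 9\right) = \left(-6 + X\right) \left(9 + X\right)$)
$Y{\left(A \right)} = 0$
$176 \left(Y{\left(y{\left(1 \right)} \right)} + D{\left(6 \right)}\right) = 176 \left(0 + \left(-54 + 6^{2} + 3 \cdot 6\right)\right) = 176 \left(0 + \left(-54 + 36 + 18\right)\right) = 176 \left(0 + 0\right) = 176 \cdot 0 = 0$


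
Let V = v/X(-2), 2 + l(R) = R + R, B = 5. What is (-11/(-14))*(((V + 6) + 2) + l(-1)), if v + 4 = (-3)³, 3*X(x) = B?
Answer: -803/70 ≈ -11.471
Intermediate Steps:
X(x) = 5/3 (X(x) = (⅓)*5 = 5/3)
l(R) = -2 + 2*R (l(R) = -2 + (R + R) = -2 + 2*R)
v = -31 (v = -4 + (-3)³ = -4 - 27 = -31)
V = -93/5 (V = -31/5/3 = -31*⅗ = -93/5 ≈ -18.600)
(-11/(-14))*(((V + 6) + 2) + l(-1)) = (-11/(-14))*(((-93/5 + 6) + 2) + (-2 + 2*(-1))) = (-11*(-1/14))*((-63/5 + 2) + (-2 - 2)) = 11*(-53/5 - 4)/14 = (11/14)*(-73/5) = -803/70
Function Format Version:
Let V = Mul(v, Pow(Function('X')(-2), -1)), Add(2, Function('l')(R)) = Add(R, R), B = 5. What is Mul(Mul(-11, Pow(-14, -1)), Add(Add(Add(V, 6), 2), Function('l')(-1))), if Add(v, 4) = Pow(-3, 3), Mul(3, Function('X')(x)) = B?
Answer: Rational(-803, 70) ≈ -11.471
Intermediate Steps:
Function('X')(x) = Rational(5, 3) (Function('X')(x) = Mul(Rational(1, 3), 5) = Rational(5, 3))
Function('l')(R) = Add(-2, Mul(2, R)) (Function('l')(R) = Add(-2, Add(R, R)) = Add(-2, Mul(2, R)))
v = -31 (v = Add(-4, Pow(-3, 3)) = Add(-4, -27) = -31)
V = Rational(-93, 5) (V = Mul(-31, Pow(Rational(5, 3), -1)) = Mul(-31, Rational(3, 5)) = Rational(-93, 5) ≈ -18.600)
Mul(Mul(-11, Pow(-14, -1)), Add(Add(Add(V, 6), 2), Function('l')(-1))) = Mul(Mul(-11, Pow(-14, -1)), Add(Add(Add(Rational(-93, 5), 6), 2), Add(-2, Mul(2, -1)))) = Mul(Mul(-11, Rational(-1, 14)), Add(Add(Rational(-63, 5), 2), Add(-2, -2))) = Mul(Rational(11, 14), Add(Rational(-53, 5), -4)) = Mul(Rational(11, 14), Rational(-73, 5)) = Rational(-803, 70)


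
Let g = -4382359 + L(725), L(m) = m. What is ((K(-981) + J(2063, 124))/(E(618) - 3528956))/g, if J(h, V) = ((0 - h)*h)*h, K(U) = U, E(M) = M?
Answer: -2195016257/3864971436073 ≈ -0.00056793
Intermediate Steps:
g = -4381634 (g = -4382359 + 725 = -4381634)
J(h, V) = -h**3 (J(h, V) = ((-h)*h)*h = (-h**2)*h = -h**3)
((K(-981) + J(2063, 124))/(E(618) - 3528956))/g = ((-981 - 1*2063**3)/(618 - 3528956))/(-4381634) = ((-981 - 1*8780064047)/(-3528338))*(-1/4381634) = ((-981 - 8780064047)*(-1/3528338))*(-1/4381634) = -8780065028*(-1/3528338)*(-1/4381634) = (4390032514/1764169)*(-1/4381634) = -2195016257/3864971436073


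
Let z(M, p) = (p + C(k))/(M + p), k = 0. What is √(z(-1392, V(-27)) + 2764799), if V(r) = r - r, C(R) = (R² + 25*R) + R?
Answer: √2764799 ≈ 1662.8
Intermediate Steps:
C(R) = R² + 26*R
V(r) = 0
z(M, p) = p/(M + p) (z(M, p) = (p + 0*(26 + 0))/(M + p) = (p + 0*26)/(M + p) = (p + 0)/(M + p) = p/(M + p))
√(z(-1392, V(-27)) + 2764799) = √(0/(-1392 + 0) + 2764799) = √(0/(-1392) + 2764799) = √(0*(-1/1392) + 2764799) = √(0 + 2764799) = √2764799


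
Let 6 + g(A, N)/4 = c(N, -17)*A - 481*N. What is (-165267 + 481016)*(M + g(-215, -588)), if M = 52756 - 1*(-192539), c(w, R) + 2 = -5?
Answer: 436555514647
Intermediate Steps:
c(w, R) = -7 (c(w, R) = -2 - 5 = -7)
M = 245295 (M = 52756 + 192539 = 245295)
g(A, N) = -24 - 1924*N - 28*A (g(A, N) = -24 + 4*(-7*A - 481*N) = -24 + 4*(-481*N - 7*A) = -24 + (-1924*N - 28*A) = -24 - 1924*N - 28*A)
(-165267 + 481016)*(M + g(-215, -588)) = (-165267 + 481016)*(245295 + (-24 - 1924*(-588) - 28*(-215))) = 315749*(245295 + (-24 + 1131312 + 6020)) = 315749*(245295 + 1137308) = 315749*1382603 = 436555514647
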